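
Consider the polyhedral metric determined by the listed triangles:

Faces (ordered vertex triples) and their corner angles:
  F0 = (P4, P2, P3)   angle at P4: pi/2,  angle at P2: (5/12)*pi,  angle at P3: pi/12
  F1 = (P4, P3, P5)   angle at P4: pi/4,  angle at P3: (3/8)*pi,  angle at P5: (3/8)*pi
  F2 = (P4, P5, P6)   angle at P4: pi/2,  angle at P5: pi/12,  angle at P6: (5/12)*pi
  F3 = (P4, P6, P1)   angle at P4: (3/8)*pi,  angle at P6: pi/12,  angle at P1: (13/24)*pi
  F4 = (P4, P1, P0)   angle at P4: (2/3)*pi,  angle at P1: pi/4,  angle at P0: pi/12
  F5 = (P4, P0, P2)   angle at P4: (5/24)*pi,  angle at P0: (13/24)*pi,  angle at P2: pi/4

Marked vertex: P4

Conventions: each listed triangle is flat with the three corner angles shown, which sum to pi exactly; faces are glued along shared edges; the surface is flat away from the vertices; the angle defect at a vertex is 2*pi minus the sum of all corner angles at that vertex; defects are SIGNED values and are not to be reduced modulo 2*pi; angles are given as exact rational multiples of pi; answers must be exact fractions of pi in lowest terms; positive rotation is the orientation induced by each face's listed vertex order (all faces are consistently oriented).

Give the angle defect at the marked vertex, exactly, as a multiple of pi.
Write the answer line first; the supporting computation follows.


Answer: defect(P4) = -pi/2

Sum of corner angles at P4: (5/2)*pi
defect = 2*pi - (5/2)*pi


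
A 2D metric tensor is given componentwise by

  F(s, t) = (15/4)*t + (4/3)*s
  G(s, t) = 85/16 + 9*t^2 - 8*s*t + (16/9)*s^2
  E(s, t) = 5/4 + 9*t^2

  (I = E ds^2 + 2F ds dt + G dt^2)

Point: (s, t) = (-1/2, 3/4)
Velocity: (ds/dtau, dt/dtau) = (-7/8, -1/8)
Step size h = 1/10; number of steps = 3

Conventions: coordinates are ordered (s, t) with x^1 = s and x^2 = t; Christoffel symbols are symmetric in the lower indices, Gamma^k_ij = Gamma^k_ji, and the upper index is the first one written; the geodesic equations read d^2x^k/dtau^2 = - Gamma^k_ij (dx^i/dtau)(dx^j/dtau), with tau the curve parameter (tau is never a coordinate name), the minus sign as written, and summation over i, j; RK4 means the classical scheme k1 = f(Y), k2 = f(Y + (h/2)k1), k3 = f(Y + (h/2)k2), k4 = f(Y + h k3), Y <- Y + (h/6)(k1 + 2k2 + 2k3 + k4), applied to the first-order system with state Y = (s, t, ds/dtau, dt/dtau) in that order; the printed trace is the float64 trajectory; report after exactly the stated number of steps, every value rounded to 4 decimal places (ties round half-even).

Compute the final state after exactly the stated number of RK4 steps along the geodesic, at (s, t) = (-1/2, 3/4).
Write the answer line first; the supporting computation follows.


Answer: s = -0.7760, t = 0.7299, ds/dtau = -0.9514, dt/dtau = -0.0138

f(Y) = (ds/dtau, dt/dtau, -Gamma^s_ij Y'^i Y'^j, -Gamma^t_ij Y'^i Y'^j) with the Gammas evaluated at the stage position; h = 0.100000; intermediate values shown to 6 dp
step 0: s = -0.5000, t = 0.7500, ds/dtau = -0.8750, dt/dtau = -0.1250
step 1:
  k1: at (s, t) = (-0.500000, 0.750000), (ds/dtau, dt/dtau) = (-0.875000, -0.125000); Gamma_sss = 0.140665, Gamma_sst = 1.229885, Gamma_stt = 1.050327, Gamma_tss = -0.413802, Gamma_tst = -0.472379, Gamma_ttt = 0.470075; k1 = (-0.875000, -0.125000, -0.393145, 0.412805)
  k2: at (s, t) = (-0.543750, 0.743750), (ds/dtau, dt/dtau) = (-0.894657, -0.104360); Gamma_sss = 0.132885, Gamma_sst = 1.227406, Gamma_stt = 1.078251, Gamma_tss = -0.400992, Gamma_tst = -0.460799, Gamma_ttt = 0.472759; k2 = (-0.894657, -0.104360, -0.347302, 0.401856)
  k3: at (s, t) = (-0.544733, 0.744782), (ds/dtau, dt/dtau) = (-0.892365, -0.104907); Gamma_sss = 0.132728, Gamma_sst = 1.226237, Gamma_stt = 1.076573, Gamma_tss = -0.400910, Gamma_tst = -0.460415, Gamma_ttt = 0.472873; k3 = (-0.892365, -0.104907, -0.347131, 0.400250)
  k4: at (s, t) = (-0.589237, 0.739509), (ds/dtau, dt/dtau) = (-0.909713, -0.084975); Gamma_sss = 0.125125, Gamma_sst = 1.222933, Gamma_stt = 1.103433, Gamma_tss = -0.388555, Gamma_tst = -0.448902, Gamma_ttt = 0.475634; k4 = (-0.909713, -0.084975, -0.300591, 0.387528)
  Y <- Y + (h/6)(k1 + 2k2 + 2k3 + k4): s = -0.5893, t = 0.7395, ds/dtau = -0.9097, dt/dtau = -0.0849
step 2:
  k1: at (s, t) = (-0.589313, 0.739525), (ds/dtau, dt/dtau) = (-0.909710, -0.084924); Gamma_sss = 0.125113, Gamma_sst = 1.222905, Gamma_stt = 1.103430, Gamma_tss = -0.388539, Gamma_tst = -0.448880, Gamma_ttt = 0.475640; k1 = (-0.909710, -0.084924, -0.300453, 0.387471)
  k2: at (s, t) = (-0.634798, 0.735279), (ds/dtau, dt/dtau) = (-0.924733, -0.065551); Gamma_sss = 0.117669, Gamma_sst = 1.218717, Gamma_stt = 1.129120, Gamma_tss = -0.376592, Gamma_tst = -0.437395, Gamma_ttt = 0.478450; k2 = (-0.924733, -0.065551, -0.253224, 0.373007)
  k3: at (s, t) = (-0.635549, 0.736247), (ds/dtau, dt/dtau) = (-0.922371, -0.066274); Gamma_sss = 0.117582, Gamma_sst = 1.217692, Gamma_stt = 1.127388, Gamma_tss = -0.376583, Gamma_tst = -0.437123, Gamma_ttt = 0.478494; k3 = (-0.922371, -0.066274, -0.253859, 0.371726)
  k4: at (s, t) = (-0.681550, 0.732897), (ds/dtau, dt/dtau) = (-0.935096, -0.047752); Gamma_sss = 0.110408, Gamma_sst = 1.212886, Gamma_stt = 1.151818, Gamma_tss = -0.365155, Gamma_tst = -0.425858, Gamma_ttt = 0.481231; k4 = (-0.935096, -0.047752, -0.207484, 0.356227)
  Y <- Y + (h/6)(k1 + 2k2 + 2k3 + k4): s = -0.6816, t = 0.7329, ds/dtau = -0.9351, dt/dtau = -0.0477
step 3:
  k1: at (s, t) = (-0.681630, 0.732919), (ds/dtau, dt/dtau) = (-0.935078, -0.047705); Gamma_sss = 0.110397, Gamma_sst = 1.212853, Gamma_stt = 1.151801, Gamma_tss = -0.365140, Gamma_tst = -0.425837, Gamma_ttt = 0.481235; k1 = (-0.935078, -0.047705, -0.207355, 0.356165)
  k2: at (s, t) = (-0.728383, 0.730534), (ds/dtau, dt/dtau) = (-0.945446, -0.029897); Gamma_sss = 0.103467, Gamma_sst = 1.207344, Gamma_stt = 1.174831, Gamma_tss = -0.354175, Gamma_tst = -0.414740, Gamma_ttt = 0.483874; k2 = (-0.945446, -0.029897, -0.161789, 0.339600)
  k3: at (s, t) = (-0.728902, 0.731425), (ds/dtau, dt/dtau) = (-0.943168, -0.030725); Gamma_sss = 0.103435, Gamma_sst = 1.206463, Gamma_stt = 1.173094, Gamma_tss = -0.354221, Gamma_tst = -0.414563, Gamma_ttt = 0.483858; k3 = (-0.943168, -0.030725, -0.163043, 0.338673)
  k4: at (s, t) = (-0.775946, 0.729847), (ds/dtau, dt/dtau) = (-0.951383, -0.013838); Gamma_sss = 0.096830, Gamma_sst = 1.200512, Gamma_stt = 1.194721, Gamma_tss = -0.343792, Gamma_tst = -0.403788, Gamma_ttt = 0.486301; k4 = (-0.951383, -0.013838, -0.119481, 0.321714)
  Y <- Y + (h/6)(k1 + 2k2 + 2k3 + k4): s = -0.7760, t = 0.7299, ds/dtau = -0.9514, dt/dtau = -0.0138


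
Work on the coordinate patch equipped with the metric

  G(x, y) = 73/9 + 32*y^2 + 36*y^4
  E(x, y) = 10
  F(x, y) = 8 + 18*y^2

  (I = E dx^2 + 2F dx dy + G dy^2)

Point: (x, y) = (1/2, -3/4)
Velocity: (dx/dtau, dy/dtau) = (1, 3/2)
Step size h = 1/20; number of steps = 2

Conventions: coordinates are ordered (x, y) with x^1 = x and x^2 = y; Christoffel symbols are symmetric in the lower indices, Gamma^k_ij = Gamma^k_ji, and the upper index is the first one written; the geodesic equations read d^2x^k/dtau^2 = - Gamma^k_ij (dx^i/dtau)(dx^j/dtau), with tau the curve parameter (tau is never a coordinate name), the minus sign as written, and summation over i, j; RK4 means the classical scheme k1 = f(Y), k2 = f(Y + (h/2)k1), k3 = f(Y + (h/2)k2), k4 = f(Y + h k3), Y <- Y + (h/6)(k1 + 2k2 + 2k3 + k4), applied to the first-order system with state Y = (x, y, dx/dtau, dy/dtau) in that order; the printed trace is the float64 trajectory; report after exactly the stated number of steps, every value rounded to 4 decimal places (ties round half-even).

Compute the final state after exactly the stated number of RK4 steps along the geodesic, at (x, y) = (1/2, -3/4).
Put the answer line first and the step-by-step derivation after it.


Answer: x = 0.6078, y = -0.5856, dx/dtau = 1.1686, dy/dtau = 1.7992

f(Y) = (dx/dtau, dy/dtau, -Gamma^x_ij Y'^i Y'^j, -Gamma^y_ij Y'^i Y'^j) with the Gammas evaluated at the stage position; h = 0.050000; intermediate values shown to 6 dp
step 0: x = 0.5000, y = -0.7500, dx/dtau = 1.0000, dy/dtau = 1.5000
step 1:
  k1: at (x, y) = (0.500000, -0.750000), (dx/dtau, dy/dtau) = (1.000000, 1.500000); Gamma_xxx = 0.000000, Gamma_xxy = 0.000000, Gamma_xyy = -0.580623, Gamma_yxx = 0.000000, Gamma_yxy = 0.000000, Gamma_yyy = -1.169311; k1 = (1.000000, 1.500000, 1.306403, 2.630950)
  k2: at (x, y) = (0.525000, -0.712500), (dx/dtau, dy/dtau) = (1.032660, 1.565774); Gamma_xxx = 0.000000, Gamma_xxy = 0.000000, Gamma_xyy = -0.601635, Gamma_yxx = 0.000000, Gamma_yxy = 0.000000, Gamma_yyy = -1.145634; k2 = (1.032660, 1.565774, 1.474996, 2.808690)
  k3: at (x, y) = (0.525817, -0.710856), (dx/dtau, dy/dtau) = (1.036875, 1.570217); Gamma_xxx = 0.000000, Gamma_xxy = 0.000000, Gamma_xyy = -0.602511, Gamma_yxx = 0.000000, Gamma_yxy = 0.000000, Gamma_yyy = -1.144482; k3 = (1.036875, 1.570217, 1.485540, 2.821813)
  k4: at (x, y) = (0.551844, -0.671489), (dx/dtau, dy/dtau) = (1.074277, 1.641091); Gamma_xxx = 0.000000, Gamma_xxy = 0.000000, Gamma_xyy = -0.622086, Gamma_yxx = 0.000000, Gamma_yxy = 0.000000, Gamma_yyy = -1.113960; k4 = (1.074277, 1.641091, 1.675389, 3.000092)
  Y <- Y + (h/6)(k1 + 2k2 + 2k3 + k4): x = 0.5518, y = -0.6716, dx/dtau = 1.0742, dy/dtau = 1.6408
step 2:
  k1: at (x, y) = (0.551778, -0.671558), (dx/dtau, dy/dtau) = (1.074191, 1.640767); Gamma_xxx = 0.000000, Gamma_xxy = 0.000000, Gamma_xyy = -0.622054, Gamma_yxx = 0.000000, Gamma_yxy = 0.000000, Gamma_yyy = -1.114018; k1 = (1.074191, 1.640767, 1.674643, 2.999066)
  k2: at (x, y) = (0.578633, -0.630539), (dx/dtau, dy/dtau) = (1.116057, 1.715744); Gamma_xxx = 0.000000, Gamma_xxy = 0.000000, Gamma_xyy = -0.638985, Gamma_yxx = 0.000000, Gamma_yxy = 0.000000, Gamma_yyy = -1.076081; k2 = (1.116057, 1.715744, 1.881030, 3.167742)
  k3: at (x, y) = (0.579679, -0.628664), (dx/dtau, dy/dtau) = (1.121216, 1.719961); Gamma_xxx = 0.000000, Gamma_xxy = 0.000000, Gamma_xyy = -0.639659, Gamma_yxx = 0.000000, Gamma_yxy = 0.000000, Gamma_yyy = -1.074196; k3 = (1.121216, 1.719961, 1.892280, 3.177755)
  k4: at (x, y) = (0.607839, -0.585560), (dx/dtau, dy/dtau) = (1.168805, 1.799655); Gamma_xxx = 0.000000, Gamma_xxy = 0.000000, Gamma_xyy = -0.652320, Gamma_yxx = 0.000000, Gamma_yxy = 0.000000, Gamma_yyy = -1.027174; k4 = (1.168805, 1.799655, 2.112705, 3.326769)
  Y <- Y + (h/6)(k1 + 2k2 + 2k3 + k4): x = 0.6078, y = -0.5856, dx/dtau = 1.1686, dy/dtau = 1.7992


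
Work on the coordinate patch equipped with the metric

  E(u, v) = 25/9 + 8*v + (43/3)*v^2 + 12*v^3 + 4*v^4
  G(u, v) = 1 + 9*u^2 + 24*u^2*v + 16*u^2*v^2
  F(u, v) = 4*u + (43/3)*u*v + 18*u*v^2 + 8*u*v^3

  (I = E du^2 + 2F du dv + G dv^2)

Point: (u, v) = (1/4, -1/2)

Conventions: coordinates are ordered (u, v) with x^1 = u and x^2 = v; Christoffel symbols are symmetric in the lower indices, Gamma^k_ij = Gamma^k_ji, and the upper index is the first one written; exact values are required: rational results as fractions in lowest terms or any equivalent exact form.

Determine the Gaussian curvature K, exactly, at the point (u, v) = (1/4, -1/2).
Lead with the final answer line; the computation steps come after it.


Answer: K = -20736/28561

E = 10/9, F = 1/12, G = 17/16, EG - F^2 = 169/144 at the point
E_u = 0, E_v = 2/3, F_u = 1/3, F_v = 7/12, G_u = 1/2, G_v = 1/2
E_vv = 14/3, F_uv = 7/3, G_uu = 2
By Brioschi, K is (det M1 - det M2) divided by (EG - F^2) squared.
M1 = [[-E_vv/2 + F_uv - G_uu/2, E_u/2, F_u - E_v/2], [F_v - G_u/2, E, F], [G_v/2, F, G]] = [[-1, 0, 0], [1/3, 10/9, 1/12], [1/4, 1/12, 17/16]]; det M1 = -169/144
M2 = [[0, E_v/2, G_u/2], [E_v/2, E, F], [G_u/2, F, G]] = [[0, 1/3, 1/4], [1/3, 10/9, 1/12], [1/4, 1/12, 17/16]]; det M2 = -25/144
det M1 - det M2 = -1; K = -1 / (169/144)^2 = -20736/28561


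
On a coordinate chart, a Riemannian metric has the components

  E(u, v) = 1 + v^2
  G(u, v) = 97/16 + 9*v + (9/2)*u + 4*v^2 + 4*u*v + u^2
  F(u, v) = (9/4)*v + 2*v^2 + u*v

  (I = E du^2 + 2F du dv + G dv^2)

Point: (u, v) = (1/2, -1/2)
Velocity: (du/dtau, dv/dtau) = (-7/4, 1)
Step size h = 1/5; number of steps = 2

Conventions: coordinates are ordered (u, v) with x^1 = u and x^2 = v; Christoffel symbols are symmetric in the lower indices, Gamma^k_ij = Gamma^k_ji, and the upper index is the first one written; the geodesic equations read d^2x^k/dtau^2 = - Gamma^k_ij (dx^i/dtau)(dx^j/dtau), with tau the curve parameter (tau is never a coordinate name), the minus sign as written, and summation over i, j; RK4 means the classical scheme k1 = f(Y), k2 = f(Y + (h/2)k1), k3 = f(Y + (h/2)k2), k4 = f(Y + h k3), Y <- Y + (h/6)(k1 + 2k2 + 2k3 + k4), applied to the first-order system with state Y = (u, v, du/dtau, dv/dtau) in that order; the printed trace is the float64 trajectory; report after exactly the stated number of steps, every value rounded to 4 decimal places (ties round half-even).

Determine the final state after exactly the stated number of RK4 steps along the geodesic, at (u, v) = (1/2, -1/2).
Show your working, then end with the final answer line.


f(Y) = (du/dtau, dv/dtau, -Gamma^u_ij Y'^i Y'^j, -Gamma^v_ij Y'^i Y'^j) with the Gammas evaluated at the stage position; h = 0.200000; intermediate values shown to 6 dp
step 0: u = 0.5000, v = -0.5000, du/dtau = -1.7500, dv/dtau = 1.0000
step 1:
  k1: at (u, v) = (0.500000, -0.500000), (du/dtau, dv/dtau) = (-1.750000, 1.000000); Gamma_uuu = 0.000000, Gamma_uuv = -0.115942, Gamma_uvv = -0.231884, Gamma_vuu = 0.000000, Gamma_vuv = 0.405797, Gamma_vvv = 0.811594; k1 = (-1.750000, 1.000000, -0.173913, 0.608696)
  k2: at (u, v) = (0.325000, -0.400000), (du/dtau, dv/dtau) = (-1.767391, 1.060870); Gamma_uuu = 0.000000, Gamma_uuv = -0.092794, Gamma_uvv = -0.185588, Gamma_vuu = 0.000000, Gamma_vuv = 0.411773, Gamma_vvv = 0.823546; k2 = (-1.767391, 1.060870, -0.139103, 0.617271)
  k3: at (u, v) = (0.323261, -0.393913), (du/dtau, dv/dtau) = (-1.763910, 1.061727); Gamma_uuu = 0.000000, Gamma_uuv = -0.090702, Gamma_uvv = -0.181404, Gamma_vuu = 0.000000, Gamma_vuv = 0.411112, Gamma_vvv = 0.822223; k3 = (-1.763910, 1.061727, -0.135241, 0.612989)
  k4: at (u, v) = (0.147218, -0.287655), (du/dtau, dv/dtau) = (-1.777048, 1.122598); Gamma_uuu = 0.000000, Gamma_uuv = -0.065345, Gamma_uvv = -0.130690, Gamma_vuu = 0.000000, Gamma_vuv = 0.413873, Gamma_vvv = 0.827746; k4 = (-1.777048, 1.122598, -0.096016, 0.608132)
  Y <- Y + (h/6)(k1 + 2k2 + 2k3 + k4): u = 0.1470, v = -0.2877, du/dtau = -1.7773, dv/dtau = 1.1226
step 2:
  k1: at (u, v) = (0.147012, -0.287740), (du/dtau, dv/dtau) = (-1.777287, 1.122578); Gamma_uuu = 0.000000, Gamma_uuv = -0.065384, Gamma_uvv = -0.130768, Gamma_vuu = 0.000000, Gamma_vuv = 0.413912, Gamma_vvv = 0.827824; k1 = (-1.777287, 1.122578, -0.096110, 0.608419)
  k2: at (u, v) = (-0.030717, -0.175482), (du/dtau, dv/dtau) = (-1.786898, 1.183420); Gamma_uuu = 0.000000, Gamma_uuv = -0.038811, Gamma_uvv = -0.077623, Gamma_vuu = 0.000000, Gamma_vuv = 0.413216, Gamma_vvv = 0.826432; k2 = (-1.786898, 1.183420, -0.055436, 0.590212)
  k3: at (u, v) = (-0.031678, -0.169398), (du/dtau, dv/dtau) = (-1.782831, 1.181599); Gamma_uuu = 0.000000, Gamma_uuv = -0.037138, Gamma_uvv = -0.074276, Gamma_vuu = 0.000000, Gamma_vuv = 0.412058, Gamma_vvv = 0.824116; k3 = (-1.782831, 1.181599, -0.052767, 0.585464)
  k4: at (u, v) = (-0.209555, -0.051420), (du/dtau, dv/dtau) = (-1.787841, 1.239671); Gamma_uuu = 0.000000, Gamma_uuv = -0.010810, Gamma_uvv = -0.021619, Gamma_vuu = 0.000000, Gamma_vuv = 0.407320, Gamma_vvv = 0.814641; k4 = (-1.787841, 1.239671, -0.014691, 0.553589)
  Y <- Y + (h/6)(k1 + 2k2 + 2k3 + k4): u = -0.2098, v = -0.0513, du/dtau = -1.7882, dv/dtau = 1.2397

Answer: u = -0.2098, v = -0.0513, du/dtau = -1.7882, dv/dtau = 1.2397


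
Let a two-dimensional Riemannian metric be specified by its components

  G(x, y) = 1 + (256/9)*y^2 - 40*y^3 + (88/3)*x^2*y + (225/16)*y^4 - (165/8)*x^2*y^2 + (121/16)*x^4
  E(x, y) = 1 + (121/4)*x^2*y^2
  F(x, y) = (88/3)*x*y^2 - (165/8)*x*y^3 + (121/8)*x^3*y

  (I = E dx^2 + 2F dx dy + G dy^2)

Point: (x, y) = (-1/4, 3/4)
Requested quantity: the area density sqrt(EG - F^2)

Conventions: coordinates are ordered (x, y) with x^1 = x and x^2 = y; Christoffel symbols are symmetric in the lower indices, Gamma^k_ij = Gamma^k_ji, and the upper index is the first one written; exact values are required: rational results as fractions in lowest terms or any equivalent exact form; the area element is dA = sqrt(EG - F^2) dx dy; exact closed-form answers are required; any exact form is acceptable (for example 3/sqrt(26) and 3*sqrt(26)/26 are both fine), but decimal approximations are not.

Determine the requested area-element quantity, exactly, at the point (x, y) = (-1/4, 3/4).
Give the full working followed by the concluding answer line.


E = 2113/1024, F = -1089/512, G = 1345/256; EG - F^2 = 6469/1024

Answer: sqrt(EG - F^2) = sqrt(6469)/32


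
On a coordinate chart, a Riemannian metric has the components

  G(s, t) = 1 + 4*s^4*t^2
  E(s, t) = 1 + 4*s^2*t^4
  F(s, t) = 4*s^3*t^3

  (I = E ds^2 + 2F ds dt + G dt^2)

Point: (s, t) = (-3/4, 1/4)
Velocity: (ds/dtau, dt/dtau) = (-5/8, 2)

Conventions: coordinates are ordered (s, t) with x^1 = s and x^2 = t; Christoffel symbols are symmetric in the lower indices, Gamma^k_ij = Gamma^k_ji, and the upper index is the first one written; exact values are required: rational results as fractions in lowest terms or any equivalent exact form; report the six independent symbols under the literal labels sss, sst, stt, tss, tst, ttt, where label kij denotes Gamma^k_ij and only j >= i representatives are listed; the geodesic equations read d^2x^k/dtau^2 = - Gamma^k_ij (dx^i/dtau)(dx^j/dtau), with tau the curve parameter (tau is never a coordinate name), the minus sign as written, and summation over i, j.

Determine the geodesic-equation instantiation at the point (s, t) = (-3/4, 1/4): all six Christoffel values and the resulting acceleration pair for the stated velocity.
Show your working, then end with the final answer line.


E = 1033/1024, F = -27/1024, G = 1105/1024 at the point
E_s = -3/128, E_t = 9/64, F_s = 27/256, F_t = -81/256, G_s = -27/64, G_t = 81/128
EG - F^2 = 557/512;  g^inv = (512/557) * [[1105/1024, 27/1024], [27/1024, 1033/1024]]
first-kind symbols [ij,l] = (1/2)(d_i g_jl + d_j g_il - d_l g_ij): [ss,s] = E_s/2 = -3/256, [ss,t] = F_s - E_t/2 = 9/256, [st,s] = E_t/2 = 9/128, [st,t] = G_s/2 = -27/128, [tt,s] = F_t - G_s/2 = -27/256, [tt,t] = G_t/2 = 81/256
Gamma^s_ij = (G*[ij,s] - F*[ij,t])/(EG - F^2), Gamma^t_ij = (E*[ij,t] - F*[ij,s])/(EG - F^2)
Gamma_sss = -6/557, Gamma_sst = 36/557, Gamma_stt = -54/557, Gamma_tss = 18/557, Gamma_tst = -108/557, Gamma_ttt = 162/557
d^2s/dtau^2 = -(Gamma_sss*(-5/8)^2 + 2*Gamma_sst*(-5/8)*(2) + Gamma_stt*(2)^2) = 9867/17824
d^2t/dtau^2 = -(Gamma_tss*(-5/8)^2 + 2*Gamma_tst*(-5/8)*(2) + Gamma_ttt*(2)^2) = -29601/17824

Answer: Gamma_sss = -6/557, Gamma_sst = 36/557, Gamma_stt = -54/557, Gamma_tss = 18/557, Gamma_tst = -108/557, Gamma_ttt = 162/557; accelerations (d^2s/dtau^2, d^2t/dtau^2) = (9867/17824, -29601/17824)


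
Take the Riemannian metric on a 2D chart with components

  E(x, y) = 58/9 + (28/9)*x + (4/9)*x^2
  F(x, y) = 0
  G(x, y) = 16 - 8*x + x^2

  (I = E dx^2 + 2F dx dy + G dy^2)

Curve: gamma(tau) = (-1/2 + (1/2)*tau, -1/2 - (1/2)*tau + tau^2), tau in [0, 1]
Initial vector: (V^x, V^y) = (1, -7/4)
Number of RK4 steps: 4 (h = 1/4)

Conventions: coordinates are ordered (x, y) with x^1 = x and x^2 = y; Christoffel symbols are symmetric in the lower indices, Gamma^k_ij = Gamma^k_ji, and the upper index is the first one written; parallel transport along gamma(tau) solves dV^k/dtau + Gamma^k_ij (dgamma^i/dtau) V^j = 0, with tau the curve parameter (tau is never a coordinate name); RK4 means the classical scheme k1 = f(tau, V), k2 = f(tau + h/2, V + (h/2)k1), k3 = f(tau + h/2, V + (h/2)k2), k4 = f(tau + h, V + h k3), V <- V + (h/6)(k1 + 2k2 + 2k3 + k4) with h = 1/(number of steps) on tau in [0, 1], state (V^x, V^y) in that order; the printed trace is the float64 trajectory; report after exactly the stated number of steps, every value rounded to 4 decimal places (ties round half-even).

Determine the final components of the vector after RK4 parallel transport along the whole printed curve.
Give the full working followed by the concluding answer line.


gamma'(tau) = (1/2, -1/2 + 2*tau); f(tau, V)^k = -Gamma^k_ij(gamma(tau)) gamma'^i(tau) V^j; h = 1/4; intermediate values shown to 6 dp
curve data and Christoffel symbols at the stage parameters:
  tau = 0.000000: gamma = (-0.500000, -0.500000), gamma' = (0.500000, -0.500000); Gamma_xxx = 0.266667, Gamma_xxy = 0.000000, Gamma_xyy = 0.900000, Gamma_yxx = 0.000000, Gamma_yxy = -0.222222, Gamma_yyy = 0.000000
  tau = 0.125000: gamma = (-0.437500, -0.546875), gamma' = (0.500000, -0.250000); Gamma_xxx = 0.263352, Gamma_xxy = 0.000000, Gamma_xyy = 0.858582, Gamma_yxx = 0.000000, Gamma_yxy = -0.225352, Gamma_yyy = 0.000000
  tau = 0.250000: gamma = (-0.375000, -0.562500), gamma' = (0.500000, 0.000000); Gamma_xxx = 0.260078, Gamma_xxy = 0.000000, Gamma_xyy = 0.819246, Gamma_yxx = 0.000000, Gamma_yxy = -0.228571, Gamma_yyy = 0.000000
  tau = 0.375000: gamma = (-0.312500, -0.546875), gamma' = (0.500000, 0.250000); Gamma_xxx = 0.256846, Gamma_xxy = 0.000000, Gamma_xyy = 0.781870, Gamma_yxx = 0.000000, Gamma_yxy = -0.231884, Gamma_yyy = 0.000000
  tau = 0.500000: gamma = (-0.250000, -0.500000), gamma' = (0.500000, 0.500000); Gamma_xxx = 0.253659, Gamma_xxy = 0.000000, Gamma_xyy = 0.746341, Gamma_yxx = 0.000000, Gamma_yxy = -0.235294, Gamma_yyy = 0.000000
  tau = 0.625000: gamma = (-0.187500, -0.421875), gamma' = (0.500000, 0.750000); Gamma_xxx = 0.250517, Gamma_xxy = 0.000000, Gamma_xyy = 0.712555, Gamma_yxx = 0.000000, Gamma_yxy = -0.238806, Gamma_yyy = 0.000000
  tau = 0.750000: gamma = (-0.125000, -0.312500), gamma' = (0.500000, 1.000000); Gamma_xxx = 0.247423, Gamma_xxy = 0.000000, Gamma_xyy = 0.680412, Gamma_yxx = 0.000000, Gamma_yxy = -0.242424, Gamma_yyy = 0.000000
  tau = 0.875000: gamma = (-0.062500, -0.171875), gamma' = (0.500000, 1.250000); Gamma_xxx = 0.244377, Gamma_xxy = 0.000000, Gamma_xyy = 0.649819, Gamma_yxx = 0.000000, Gamma_yxy = -0.246154, Gamma_yyy = 0.000000
  tau = 1.000000: gamma = (0.000000, 0.000000), gamma' = (0.500000, 1.500000); Gamma_xxx = 0.241379, Gamma_xxy = 0.000000, Gamma_xyy = 0.620690, Gamma_yxx = 0.000000, Gamma_yxy = -0.250000, Gamma_yyy = 0.000000
step 0: V^x = 1.0000, V^y = -1.7500
step 1: k1 = (-0.920833, -0.305556), k2 = (-0.500348, -0.251340), k3 = (-0.505814, -0.253538), k4 = (-0.113595, -0.207244); V <- V + (h/6)(k1 + 2k2 + 2k3 + k4): V^x = 0.8731, V^y = -1.8134
step 2: k1 = (-0.113531, -0.207250), k2 = (0.249235, -0.163468), k3 = (0.242342, -0.160205), k4 = (0.573256, -0.108218); V <- V + (h/6)(k1 + 2k2 + 2k3 + k4): V^x = 0.9332, V^y = -1.8536
step 3: k1 = (0.573340, -0.108281), k2 = (0.871940, -0.042965), k3 = (0.862902, -0.035305), k4 = (1.125057, 0.052777); V <- V + (h/6)(k1 + 2k2 + 2k3 + k4): V^x = 1.1485, V^y = -1.8624
step 4: k1 = (1.125111, 0.052682), k2 = (1.349906, 0.168254), k3 = (1.334738, 0.178678), k4 = (1.513477, 0.328607); V <- V + (h/6)(k1 + 2k2 + 2k3 + k4): V^x = 1.4822, V^y = -1.8176

Answer: V^x = 1.4822, V^y = -1.8176


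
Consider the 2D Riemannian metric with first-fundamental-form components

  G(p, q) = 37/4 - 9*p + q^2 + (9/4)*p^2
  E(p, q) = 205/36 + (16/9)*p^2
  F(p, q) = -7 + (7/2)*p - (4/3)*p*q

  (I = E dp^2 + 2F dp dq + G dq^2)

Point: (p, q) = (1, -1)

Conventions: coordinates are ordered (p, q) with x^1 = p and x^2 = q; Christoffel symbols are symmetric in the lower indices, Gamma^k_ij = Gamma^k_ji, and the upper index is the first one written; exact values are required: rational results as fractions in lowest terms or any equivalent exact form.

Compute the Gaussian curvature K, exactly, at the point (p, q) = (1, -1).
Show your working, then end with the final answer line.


E = 269/36, F = -13/6, G = 7/2, EG - F^2 = 515/24 at the point
E_p = 32/9, E_q = 0, F_p = 29/6, F_q = -4/3, G_p = -9/2, G_q = -2
E_qq = 0, F_pq = -4/3, G_pp = 9/2
Evaluate Brioschi's two determinant matrices M1, M2 and divide by (EG - F^2)^2.
M1 = [[-E_qq/2 + F_pq - G_pp/2, E_p/2, F_p - E_q/2], [F_q - G_p/2, E, F], [G_q/2, F, G]] = [[-43/12, 16/9, 29/6], [11/12, 269/36, -13/6], [-1, -13/6, 7/2]]; det M1 = -45125/864
M2 = [[0, E_q/2, G_p/2], [E_q/2, E, F], [G_p/2, F, G]] = [[0, 0, -9/4], [0, 269/36, -13/6], [-9/4, -13/6, 7/2]]; det M2 = -2421/64
det M1 - det M2 = -24883/1728; K = -24883/1728 / (515/24)^2 = -24883/795675

Answer: K = -24883/795675


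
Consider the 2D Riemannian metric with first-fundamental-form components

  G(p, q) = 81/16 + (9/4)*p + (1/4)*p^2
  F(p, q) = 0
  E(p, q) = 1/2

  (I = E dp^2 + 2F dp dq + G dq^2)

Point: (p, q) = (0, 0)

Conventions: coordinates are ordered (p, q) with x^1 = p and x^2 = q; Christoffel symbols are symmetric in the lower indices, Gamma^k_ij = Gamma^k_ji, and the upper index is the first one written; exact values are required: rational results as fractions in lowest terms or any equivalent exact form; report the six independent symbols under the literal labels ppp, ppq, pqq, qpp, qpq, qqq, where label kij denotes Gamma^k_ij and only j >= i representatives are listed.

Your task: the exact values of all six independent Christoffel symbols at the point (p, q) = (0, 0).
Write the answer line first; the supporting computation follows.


Answer: Gamma_ppp = 0, Gamma_ppq = 0, Gamma_pqq = -9/4, Gamma_qpp = 0, Gamma_qpq = 2/9, Gamma_qqq = 0

E = 1/2, F = 0, G = 81/16 at the point
E_p = 0, E_q = 0, F_p = 0, F_q = 0, G_p = 9/4, G_q = 0
EG - F^2 = 81/32;  g^inv = (32/81) * [[81/16, 0], [0, 1/2]]
first-kind symbols [ij,l] = (1/2)(d_i g_jl + d_j g_il - d_l g_ij): [pp,p] = E_p/2 = 0, [pp,q] = F_p - E_q/2 = 0, [pq,p] = E_q/2 = 0, [pq,q] = G_p/2 = 9/8, [qq,p] = F_q - G_p/2 = -9/8, [qq,q] = G_q/2 = 0
Gamma^p_ij = (G*[ij,p] - F*[ij,q])/(EG - F^2), Gamma^q_ij = (E*[ij,q] - F*[ij,p])/(EG - F^2)


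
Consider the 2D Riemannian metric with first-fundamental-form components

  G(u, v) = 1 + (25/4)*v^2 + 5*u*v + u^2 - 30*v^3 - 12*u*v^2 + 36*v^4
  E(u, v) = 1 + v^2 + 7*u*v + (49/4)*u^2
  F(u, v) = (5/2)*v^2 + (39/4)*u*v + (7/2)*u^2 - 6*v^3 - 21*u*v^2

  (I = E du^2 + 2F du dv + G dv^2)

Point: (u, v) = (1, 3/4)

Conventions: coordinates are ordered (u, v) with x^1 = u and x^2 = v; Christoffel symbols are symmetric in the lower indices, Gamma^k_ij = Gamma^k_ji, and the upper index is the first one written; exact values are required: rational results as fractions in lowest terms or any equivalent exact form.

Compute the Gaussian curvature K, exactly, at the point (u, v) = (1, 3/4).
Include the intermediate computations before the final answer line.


E = 305/16, F = -17/8, G = 5/4, EG - F^2 = 309/16 at the point
E_u = 119/4, E_v = 17/2, F_u = 5/2, F_v = -225/8, G_u = -1, G_v = 13/2
E_vv = 2, F_uv = -87/4, G_uu = 2
Apply the Brioschi formula K = (det M1 - det M2)/(EG - F^2)^2 over the derivative matrices of E, F, G.
M1 = [[-E_vv/2 + F_uv - G_uu/2, E_u/2, F_u - E_v/2], [F_v - G_u/2, E, F], [G_v/2, F, G]] = [[-95/4, 119/8, -7/4], [-221/8, 305/16, -17/8], [13/4, -17/8, 5/4]]; det M1 = -673/16
M2 = [[0, E_v/2, G_u/2], [E_v/2, E, F], [G_u/2, F, G]] = [[0, 17/4, -1/2], [17/4, 305/16, -17/8], [-1/2, -17/8, 5/4]]; det M2 = -293/16
det M1 - det M2 = -95/4; K = -95/4 / (309/16)^2 = -6080/95481

Answer: K = -6080/95481


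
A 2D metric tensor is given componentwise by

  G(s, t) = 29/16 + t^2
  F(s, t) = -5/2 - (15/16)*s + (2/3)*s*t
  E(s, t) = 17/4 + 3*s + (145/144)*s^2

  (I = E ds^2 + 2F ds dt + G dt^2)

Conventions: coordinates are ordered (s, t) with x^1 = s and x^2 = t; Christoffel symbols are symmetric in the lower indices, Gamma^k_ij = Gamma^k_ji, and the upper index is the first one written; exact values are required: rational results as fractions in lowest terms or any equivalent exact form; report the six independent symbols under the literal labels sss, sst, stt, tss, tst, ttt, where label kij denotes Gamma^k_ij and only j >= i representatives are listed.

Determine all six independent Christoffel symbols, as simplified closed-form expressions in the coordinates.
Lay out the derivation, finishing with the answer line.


E = 17/4 + 3*s + (145/144)*s^2; F = -5/2 - (15/16)*s + (2/3)*s*t; G = 29/16 + t^2
Gamma^k_ij = (1/2) g^{kl} (d_i g_jl + d_j g_il - d_l g_ij), with g^inv = (1/(EG-F^2)) [[G, -F], [-F, E]]
first partials: E_s = 3 + (145/72)*s, E_t = 0, F_s = -15/16 + (2/3)*t, F_t = (2/3)*s, G_s = 0, G_t = 2*t
D = EG - F^2 = 93/64 + (3/4)*s + (17/4)*t^2 + (10/3)*s*t + (545/576)*s^2 + 3*s*t^2 + (5/4)*s^2*t + (9/16)*s^2*t^2
expanded: Gamma^s_ss = (G E_s - 2F F_s + F E_t)/(2D), Gamma^s_st = (G E_t - F G_s)/(2D), Gamma^s_tt = (2G F_t - G G_s - F G_t)/(2D), Gamma^t_ss = (2E F_s - E E_t - F E_s)/(2D), Gamma^t_st = (E G_s - F E_t)/(2D), Gamma^t_tt = (E G_t - 2F F_t + F G_s)/(2D); substitute and cancel common factors

Answer: Gamma_sss = (324*s*t^2 + 720*s*t + 545*s + 864*t^2 + 960*t + 216)/(324*s^2*t^2 + 720*s^2*t + 545*s^2 + 1728*s*t^2 + 1920*s*t + 432*s + 2448*t^2 + 837), Gamma_sst = 0, Gamma_stt = (540*s*t + 696*s + 1440*t)/(324*s^2*t^2 + 720*s^2*t + 545*s^2 + 1728*s*t^2 + 1920*s*t + 432*s + 2448*t^2 + 837), Gamma_tss = (576*s*t + 640*s + 1632*t - 135)/(324*s^2*t^2 + 720*s^2*t + 545*s^2 + 1728*s*t^2 + 1920*s*t + 432*s + 2448*t^2 + 837), Gamma_tst = 0, Gamma_ttt = (324*s^2*t + 360*s^2 + 1728*s*t + 960*s + 2448*t)/(324*s^2*t^2 + 720*s^2*t + 545*s^2 + 1728*s*t^2 + 1920*s*t + 432*s + 2448*t^2 + 837)


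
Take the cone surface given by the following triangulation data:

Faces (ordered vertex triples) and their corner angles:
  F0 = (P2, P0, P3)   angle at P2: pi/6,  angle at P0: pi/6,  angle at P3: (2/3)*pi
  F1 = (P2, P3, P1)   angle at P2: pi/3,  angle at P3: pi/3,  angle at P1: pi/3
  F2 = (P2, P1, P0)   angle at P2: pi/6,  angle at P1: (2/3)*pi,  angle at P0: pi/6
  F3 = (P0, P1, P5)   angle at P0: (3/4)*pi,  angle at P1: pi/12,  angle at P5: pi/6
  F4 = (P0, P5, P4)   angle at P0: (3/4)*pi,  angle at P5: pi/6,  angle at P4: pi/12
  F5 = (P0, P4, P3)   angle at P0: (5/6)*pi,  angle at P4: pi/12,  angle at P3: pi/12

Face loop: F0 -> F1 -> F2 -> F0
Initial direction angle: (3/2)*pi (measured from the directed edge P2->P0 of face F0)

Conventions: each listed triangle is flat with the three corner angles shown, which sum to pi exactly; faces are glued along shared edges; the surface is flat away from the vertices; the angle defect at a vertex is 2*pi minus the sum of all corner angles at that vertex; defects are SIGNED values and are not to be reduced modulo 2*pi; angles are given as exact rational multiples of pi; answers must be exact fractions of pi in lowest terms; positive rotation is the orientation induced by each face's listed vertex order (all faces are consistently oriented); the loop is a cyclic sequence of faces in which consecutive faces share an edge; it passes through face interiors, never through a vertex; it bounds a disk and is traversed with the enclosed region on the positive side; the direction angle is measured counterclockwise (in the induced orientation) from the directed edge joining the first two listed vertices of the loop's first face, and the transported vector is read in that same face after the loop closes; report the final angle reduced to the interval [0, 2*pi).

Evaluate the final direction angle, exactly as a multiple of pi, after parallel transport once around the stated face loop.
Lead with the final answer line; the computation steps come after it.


Answer: final direction angle = (5/6)*pi

enclosed vertex P2: corner angles sum to (2/3)*pi, defect = 2*pi - (2/3)*pi = (4/3)*pi
by Gauss-Bonnet the loop rotates the vector by the enclosed defect sum (positive orientation, mod 2*pi)
final angle = (3/2)*pi + (4/3)*pi = (5/6)*pi (mod 2*pi)


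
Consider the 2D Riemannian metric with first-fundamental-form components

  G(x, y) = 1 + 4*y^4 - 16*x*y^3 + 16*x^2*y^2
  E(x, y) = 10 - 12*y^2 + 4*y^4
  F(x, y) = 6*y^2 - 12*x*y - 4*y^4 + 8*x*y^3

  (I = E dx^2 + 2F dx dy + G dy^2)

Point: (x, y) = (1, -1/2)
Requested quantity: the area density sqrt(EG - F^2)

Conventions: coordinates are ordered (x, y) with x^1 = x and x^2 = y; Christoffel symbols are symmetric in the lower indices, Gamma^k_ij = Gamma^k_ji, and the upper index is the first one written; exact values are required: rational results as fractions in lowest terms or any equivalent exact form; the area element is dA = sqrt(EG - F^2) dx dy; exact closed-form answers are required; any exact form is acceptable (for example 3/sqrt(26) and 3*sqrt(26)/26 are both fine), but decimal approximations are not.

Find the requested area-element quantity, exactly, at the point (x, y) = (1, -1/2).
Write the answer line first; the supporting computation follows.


Answer: sqrt(EG - F^2) = 3*sqrt(6)/2

E = 29/4, F = 25/4, G = 29/4; EG - F^2 = 27/2


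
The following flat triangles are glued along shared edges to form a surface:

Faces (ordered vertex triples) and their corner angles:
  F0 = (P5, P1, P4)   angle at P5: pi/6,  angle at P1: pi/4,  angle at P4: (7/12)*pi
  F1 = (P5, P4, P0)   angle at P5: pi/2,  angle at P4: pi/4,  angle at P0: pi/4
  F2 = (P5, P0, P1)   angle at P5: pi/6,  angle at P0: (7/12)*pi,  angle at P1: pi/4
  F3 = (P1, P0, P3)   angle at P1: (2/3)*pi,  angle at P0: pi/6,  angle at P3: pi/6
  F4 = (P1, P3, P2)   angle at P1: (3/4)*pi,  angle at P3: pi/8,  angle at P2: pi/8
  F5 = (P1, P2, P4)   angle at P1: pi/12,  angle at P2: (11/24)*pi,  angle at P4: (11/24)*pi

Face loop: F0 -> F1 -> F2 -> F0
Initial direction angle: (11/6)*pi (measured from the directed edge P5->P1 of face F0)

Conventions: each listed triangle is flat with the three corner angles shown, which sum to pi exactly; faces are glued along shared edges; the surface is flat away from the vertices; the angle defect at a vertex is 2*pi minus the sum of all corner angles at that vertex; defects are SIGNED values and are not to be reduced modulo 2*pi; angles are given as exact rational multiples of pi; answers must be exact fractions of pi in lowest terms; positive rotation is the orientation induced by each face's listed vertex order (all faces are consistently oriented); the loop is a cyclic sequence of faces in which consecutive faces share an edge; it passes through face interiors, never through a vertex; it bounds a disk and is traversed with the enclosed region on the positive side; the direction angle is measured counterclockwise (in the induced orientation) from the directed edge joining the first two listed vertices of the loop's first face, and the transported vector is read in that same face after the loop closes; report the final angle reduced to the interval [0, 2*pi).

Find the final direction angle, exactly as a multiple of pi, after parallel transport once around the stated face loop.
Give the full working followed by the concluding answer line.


enclosed vertex P5: corner angles sum to (5/6)*pi, defect = 2*pi - (5/6)*pi = (7/6)*pi
adding the enclosed defects to the starting angle (mod 2*pi, induced orientation) gives the holonomy
final angle = (11/6)*pi + (7/6)*pi = pi (mod 2*pi)

Answer: final direction angle = pi


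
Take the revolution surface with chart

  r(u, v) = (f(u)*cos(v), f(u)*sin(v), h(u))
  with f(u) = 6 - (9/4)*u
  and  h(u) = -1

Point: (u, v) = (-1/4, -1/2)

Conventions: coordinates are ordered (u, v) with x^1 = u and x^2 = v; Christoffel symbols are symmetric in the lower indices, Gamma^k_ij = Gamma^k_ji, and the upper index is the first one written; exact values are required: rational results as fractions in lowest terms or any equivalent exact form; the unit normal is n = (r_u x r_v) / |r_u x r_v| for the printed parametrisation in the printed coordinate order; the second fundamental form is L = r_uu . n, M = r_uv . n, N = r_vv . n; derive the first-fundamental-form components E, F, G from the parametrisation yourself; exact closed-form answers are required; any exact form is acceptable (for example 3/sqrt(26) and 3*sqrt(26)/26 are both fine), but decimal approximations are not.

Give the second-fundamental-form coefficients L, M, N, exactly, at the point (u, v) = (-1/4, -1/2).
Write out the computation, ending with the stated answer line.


f = 105/16, f' = -9/4, f'' = 0, h' = 0, h'' = 0
E = 81/16, F = 0, G = 11025/256; answer radicand W^2 = 81/16
unnormalised second-form numerators: l = 0, m = 0, n = 0; L = l/sqrt(81/16), and similarly M = m/sqrt(W^2), N = n/sqrt(W^2)

Answer: L = 0, M = 0, N = 0


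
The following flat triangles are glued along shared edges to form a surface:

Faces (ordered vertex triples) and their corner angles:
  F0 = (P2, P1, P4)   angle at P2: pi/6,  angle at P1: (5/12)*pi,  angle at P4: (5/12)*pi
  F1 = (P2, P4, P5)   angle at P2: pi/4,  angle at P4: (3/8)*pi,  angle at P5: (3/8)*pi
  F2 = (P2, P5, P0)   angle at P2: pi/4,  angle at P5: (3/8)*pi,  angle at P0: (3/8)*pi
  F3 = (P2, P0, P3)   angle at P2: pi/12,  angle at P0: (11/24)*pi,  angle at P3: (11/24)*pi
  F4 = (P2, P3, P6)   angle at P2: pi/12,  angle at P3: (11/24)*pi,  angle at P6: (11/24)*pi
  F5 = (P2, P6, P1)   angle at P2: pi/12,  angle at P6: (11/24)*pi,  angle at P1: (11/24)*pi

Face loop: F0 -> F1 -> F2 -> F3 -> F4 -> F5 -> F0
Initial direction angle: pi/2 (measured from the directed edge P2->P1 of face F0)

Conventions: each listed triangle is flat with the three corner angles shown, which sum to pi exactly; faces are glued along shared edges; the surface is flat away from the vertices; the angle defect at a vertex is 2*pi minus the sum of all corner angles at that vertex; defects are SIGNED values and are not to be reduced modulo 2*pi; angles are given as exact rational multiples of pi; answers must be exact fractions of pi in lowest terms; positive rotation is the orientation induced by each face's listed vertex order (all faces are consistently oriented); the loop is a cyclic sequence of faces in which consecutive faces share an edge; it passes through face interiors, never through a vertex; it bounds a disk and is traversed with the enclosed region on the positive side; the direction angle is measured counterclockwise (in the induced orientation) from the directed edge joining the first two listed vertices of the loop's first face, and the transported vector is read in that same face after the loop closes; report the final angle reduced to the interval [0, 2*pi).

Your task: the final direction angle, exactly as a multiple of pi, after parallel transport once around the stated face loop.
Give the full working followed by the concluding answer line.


enclosed vertex P2: corner angles sum to (11/12)*pi, defect = 2*pi - (11/12)*pi = (13/12)*pi
summing the enclosed defects onto the initial angle, mod 2*pi in the induced orientation:
final angle = pi/2 + (13/12)*pi = (19/12)*pi (mod 2*pi)

Answer: final direction angle = (19/12)*pi


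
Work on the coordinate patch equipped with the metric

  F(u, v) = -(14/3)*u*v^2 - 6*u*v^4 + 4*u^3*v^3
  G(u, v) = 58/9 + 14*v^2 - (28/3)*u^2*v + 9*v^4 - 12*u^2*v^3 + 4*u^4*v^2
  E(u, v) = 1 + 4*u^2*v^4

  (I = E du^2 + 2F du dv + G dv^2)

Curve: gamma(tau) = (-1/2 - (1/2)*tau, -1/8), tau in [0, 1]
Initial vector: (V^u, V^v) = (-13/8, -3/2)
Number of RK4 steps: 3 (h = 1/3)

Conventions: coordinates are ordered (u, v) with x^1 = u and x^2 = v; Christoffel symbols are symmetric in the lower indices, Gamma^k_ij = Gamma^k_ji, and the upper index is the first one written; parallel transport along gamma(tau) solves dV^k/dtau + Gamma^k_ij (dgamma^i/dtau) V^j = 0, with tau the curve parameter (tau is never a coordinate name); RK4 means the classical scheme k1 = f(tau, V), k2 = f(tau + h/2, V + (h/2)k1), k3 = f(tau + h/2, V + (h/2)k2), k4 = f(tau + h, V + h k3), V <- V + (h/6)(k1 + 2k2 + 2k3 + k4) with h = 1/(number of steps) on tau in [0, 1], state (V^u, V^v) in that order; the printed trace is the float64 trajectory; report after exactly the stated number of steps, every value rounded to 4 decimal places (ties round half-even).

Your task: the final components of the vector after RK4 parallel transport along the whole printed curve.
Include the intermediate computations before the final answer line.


gamma'(tau) = (-1/2, 0); f(tau, V)^k = -Gamma^k_ij(gamma(tau)) gamma'^i(tau) V^j; h = 1/3; intermediate values shown to 6 dp
curve data and Christoffel symbols at the stage parameters:
  tau = 0.000000: gamma = (-0.500000, -0.125000), gamma' = (-0.500000, 0.000000); Gamma_uuu = -0.000070, Gamma_uuv = -0.000561, Gamma_uvv = -0.002803, Gamma_vuu = -0.010956, Gamma_vuv = -0.087652, Gamma_vvv = -0.438260
  tau = 0.166667: gamma = (-0.583333, -0.125000), gamma' = (-0.500000, 0.000000); Gamma_uuu = -0.000080, Gamma_uuv = -0.000751, Gamma_uvv = -0.003684, Gamma_vuu = -0.010885, Gamma_vuv = -0.101589, Gamma_vvv = -0.498270
  tau = 0.333333: gamma = (-0.666667, -0.125000), gamma' = (-0.500000, 0.000000); Gamma_uuu = -0.000090, Gamma_uuv = -0.000964, Gamma_uvv = -0.004737, Gamma_vuu = -0.010802, Gamma_vuv = -0.115225, Gamma_vvv = -0.566524
  tau = 0.500000: gamma = (-0.750000, -0.125000), gamma' = (-0.500000, 0.000000); Gamma_uuu = -0.000100, Gamma_uuv = -0.001195, Gamma_uvv = -0.005975, Gamma_vuu = -0.010710, Gamma_vuv = -0.128524, Gamma_vvv = -0.642619
  tau = 0.666667: gamma = (-0.833333, -0.125000), gamma' = (-0.500000, 0.000000); Gamma_uuu = -0.000108, Gamma_uuv = -0.001442, Gamma_uvv = -0.007404, Gamma_vuu = -0.010609, Gamma_vuv = -0.141451, Gamma_vvv = -0.726116
  tau = 0.833333: gamma = (-0.916667, -0.125000), gamma' = (-0.500000, 0.000000); Gamma_uuu = -0.000116, Gamma_uuv = -0.001703, Gamma_uvv = -0.009030, Gamma_vuu = -0.010498, Gamma_vuv = -0.153976, Gamma_vvv = -0.816540
  tau = 1.000000: gamma = (-1.000000, -0.125000), gamma' = (-0.500000, 0.000000); Gamma_uuu = -0.000123, Gamma_uuv = -0.001973, Gamma_uvv = -0.010852, Gamma_vuu = -0.010379, Gamma_vuv = -0.166070, Gamma_vvv = -0.913385
step 0: V^u = -1.6250, V^v = -1.5000
step 1: k1 = (0.000477, 0.074641), k2 = (0.000624, 0.084403), k3 = (0.000623, 0.084320), k4 = (0.000783, 0.093575); V <- V + (h/6)(k1 + 2k2 + 2k3 + k4): V^u = -1.6248, V^v = -1.4719
step 2: k1 = (0.000783, 0.093576), k2 = (0.000951, 0.102286), k3 = (0.000950, 0.102192), k4 = (0.001125, 0.110309); V <- V + (h/6)(k1 + 2k2 + 2k3 + k4): V^u = -1.6245, V^v = -1.4379
step 3: k1 = (0.001125, 0.110311), k2 = (0.001303, 0.117809), k3 = (0.001302, 0.117712), k4 = (0.001480, 0.124563); V <- V + (h/6)(k1 + 2k2 + 2k3 + k4): V^u = -1.6240, V^v = -1.3986

Answer: V^u = -1.6240, V^v = -1.3986
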